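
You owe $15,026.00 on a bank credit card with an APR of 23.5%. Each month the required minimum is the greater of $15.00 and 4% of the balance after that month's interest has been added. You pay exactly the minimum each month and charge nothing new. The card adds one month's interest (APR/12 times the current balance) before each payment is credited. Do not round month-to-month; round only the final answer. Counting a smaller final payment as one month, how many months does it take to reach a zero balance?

Monthly rate r = 23.5%/12 = 1.95833% = 0.0195833.
While 4% of the post-interest balance exceeds $15.00, each month B ← (B·(1+r))·(1 − 0.04), i.e. B shrinks by the factor (1+r)·0.96 = 0.9788.
This holds for months 1–174. Entering month 175 the balance is $361.07; 4% of the post-interest balance is now below $15.00, so the flat $15.00 minimum applies from here.
From month 175 a fixed $15.00 at rate r clears $361.07 in 33 more payments. Total: 174 + 33 = 207 months.

207 months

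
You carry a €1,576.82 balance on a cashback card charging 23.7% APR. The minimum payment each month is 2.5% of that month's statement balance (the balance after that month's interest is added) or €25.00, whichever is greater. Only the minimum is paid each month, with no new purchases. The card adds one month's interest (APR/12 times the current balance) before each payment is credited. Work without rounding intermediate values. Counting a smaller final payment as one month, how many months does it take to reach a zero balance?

159 months

Monthly rate r = 23.7%/12 = 1.975% = 0.01975.
While 2.5% of the post-interest balance exceeds €25.00, each month B ← (B·(1+r))·(1 − 0.025), i.e. B shrinks by the factor (1+r)·0.975 = 0.99426.
This holds for months 1–83. Entering month 84 the balance is €977.56; 2.5% of the post-interest balance is now below €25.00, so the flat €25.00 minimum applies from here.
From month 84 a fixed €25.00 at rate r clears €977.56 in 76 more payments. Total: 83 + 76 = 159 months.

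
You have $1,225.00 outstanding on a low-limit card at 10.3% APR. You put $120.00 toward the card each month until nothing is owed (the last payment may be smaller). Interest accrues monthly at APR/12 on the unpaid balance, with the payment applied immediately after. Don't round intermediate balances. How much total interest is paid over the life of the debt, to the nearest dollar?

Monthly rate r = 10.3%/12 = 0.858333% = 0.00858333.
Payoff takes n = ⌈−ln(1 − rB₀/P)/ln(1+r)⌉ = ⌈10.729⌉ = 11 payments; the last is $87.62.
Total paid = 10·$120.00 + $87.62 = $1,287.62.
Total interest = total paid − principal = $1,287.62 − $1,225.00 = $62.62.

$63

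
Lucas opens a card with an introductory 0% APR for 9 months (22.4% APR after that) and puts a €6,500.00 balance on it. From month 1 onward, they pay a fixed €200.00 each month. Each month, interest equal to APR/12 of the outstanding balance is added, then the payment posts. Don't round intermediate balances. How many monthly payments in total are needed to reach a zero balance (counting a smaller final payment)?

41 payments

Promo months 1–9 at r₀ = 0%/12 = 0; months 10+ at r₁ = 22.4%/12 = 0.0186667.
After month 9 (no interest yet): B = €6,500.00 − 9·€200.00 = €4,700.00.
Then at r₁ with €200.00/mo: n₂ = −ln(1 − r₁·B/P)/ln(1+r₁) ≈ 31.22 → 32 more payments.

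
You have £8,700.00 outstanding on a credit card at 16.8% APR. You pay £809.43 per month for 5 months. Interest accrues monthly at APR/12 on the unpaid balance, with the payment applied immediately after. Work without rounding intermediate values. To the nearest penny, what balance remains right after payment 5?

£5,164.22

Monthly rate r = 16.8%/12 = 1.4% = 0.014.
Each month: B ← B·(1+r) − £809.43.
Month 1: interest £121.80; balance after payment £8,012.37.
Month 2: interest £112.17; balance after payment £7,315.11.
Month 3: interest £102.41; balance after payment £6,608.09.
Month 4: interest £92.51; balance after payment £5,891.18.
Month 5: interest £82.48; balance after payment £5,164.22.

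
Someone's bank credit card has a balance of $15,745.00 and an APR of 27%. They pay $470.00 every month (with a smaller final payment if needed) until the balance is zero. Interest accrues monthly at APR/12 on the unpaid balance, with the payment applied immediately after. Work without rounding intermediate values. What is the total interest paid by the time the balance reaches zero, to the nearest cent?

$13,857.05

Monthly rate r = 27%/12 = 2.25% = 0.0225.
Payoff takes n = ⌈−ln(1 − rB₀/P)/ln(1+r)⌉ = ⌈62.983⌉ = 63 payments; the last is $462.05.
Total paid = 62·$470.00 + $462.05 = $29,602.05.
Total interest = total paid − principal = $29,602.05 − $15,745.00 = $13,857.05.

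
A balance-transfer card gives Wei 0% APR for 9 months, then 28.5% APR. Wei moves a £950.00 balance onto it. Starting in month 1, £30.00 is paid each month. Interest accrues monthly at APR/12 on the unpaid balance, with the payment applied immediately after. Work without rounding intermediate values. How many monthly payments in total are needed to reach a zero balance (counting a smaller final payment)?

42 months

Promo months 1–9 at r₀ = 0%/12 = 0; months 10+ at r₁ = 28.5%/12 = 0.02375.
After month 9 (no interest yet): B = £950.00 − 9·£30.00 = £680.00.
Then at r₁ with £30.00/mo: n₂ = −ln(1 − r₁·B/P)/ln(1+r₁) ≈ 32.93 → 33 more payments.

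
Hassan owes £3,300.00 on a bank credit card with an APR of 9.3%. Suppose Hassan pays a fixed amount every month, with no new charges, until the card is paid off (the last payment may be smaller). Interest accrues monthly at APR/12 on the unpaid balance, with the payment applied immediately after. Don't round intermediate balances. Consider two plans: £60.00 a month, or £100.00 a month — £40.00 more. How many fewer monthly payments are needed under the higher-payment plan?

Monthly rate r = 9.3%/12 = 0.775% = 0.00775.
At £60.00/mo: n = ⌈−ln(1 − rB₀/P)/ln(1+r)⌉ = 72 payments (last £57.78); total interest = total paid − £3,300.00 = £1,017.78.
At £100.00/mo: 39 payments (last £26.16); total interest £526.16.
Payments saved = 72 − 39 = 33.

33 fewer payments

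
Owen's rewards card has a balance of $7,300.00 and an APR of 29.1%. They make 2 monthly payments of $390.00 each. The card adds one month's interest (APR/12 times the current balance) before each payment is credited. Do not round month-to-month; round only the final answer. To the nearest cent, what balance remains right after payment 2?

$6,868.89

Monthly rate r = 29.1%/12 = 2.425% = 0.02425.
Each month: B ← B·(1+r) − $390.00.
Month 1: interest $177.03; balance after payment $7,087.02.
Month 2: interest $171.86; balance after payment $6,868.89.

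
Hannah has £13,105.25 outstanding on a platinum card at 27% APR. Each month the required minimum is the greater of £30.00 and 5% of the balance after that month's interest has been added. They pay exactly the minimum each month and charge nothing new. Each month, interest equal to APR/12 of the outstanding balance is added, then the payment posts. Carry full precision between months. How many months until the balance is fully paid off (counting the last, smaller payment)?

Monthly rate r = 27%/12 = 2.25% = 0.0225.
While 5% of the post-interest balance exceeds £30.00, each month B ← (B·(1+r))·(1 − 0.05), i.e. B shrinks by the factor (1+r)·0.95 = 0.97137.
This holds for months 1–107. Entering month 108 the balance is £585.93; 5% of the post-interest balance is now below £30.00, so the flat £30.00 minimum applies from here.
From month 108 a fixed £30.00 at rate r clears £585.93 in 27 more payments. Total: 107 + 27 = 134 months.

134 months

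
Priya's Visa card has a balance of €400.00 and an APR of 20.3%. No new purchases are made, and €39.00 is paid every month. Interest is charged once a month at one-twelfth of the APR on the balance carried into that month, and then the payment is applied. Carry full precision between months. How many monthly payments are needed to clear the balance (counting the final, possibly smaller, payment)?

12 months

Monthly rate r = 20.3%/12 = 1.69167% = 0.0169167.
Recurrence: B ← B·(1+r) − €39.00.
Month 1: interest €6.77; balance after payment €367.77.
Month 2: interest €6.22; balance after payment €334.99.
Closed form: n = −ln(1 − rB₀/P)/ln(1+r) = −ln(0.8265)/ln(1.01692) ≈ 11.360, so the balance reaches zero during payment 12.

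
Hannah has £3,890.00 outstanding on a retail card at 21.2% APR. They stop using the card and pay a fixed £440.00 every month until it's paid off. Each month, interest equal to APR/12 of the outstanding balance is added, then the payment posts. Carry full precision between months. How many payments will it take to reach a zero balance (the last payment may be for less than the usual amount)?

Monthly rate r = 21.2%/12 = 1.76667% = 0.0176667.
Recurrence: B ← B·(1+r) − £440.00.
Month 1: interest £68.72; balance after payment £3,518.72.
Month 2: interest £62.16; balance after payment £3,140.89.
Closed form: n = −ln(1 − rB₀/P)/ln(1+r) = −ln(0.84381)/ln(1.01767) ≈ 9.698, so the balance reaches zero during payment 10.

10 payments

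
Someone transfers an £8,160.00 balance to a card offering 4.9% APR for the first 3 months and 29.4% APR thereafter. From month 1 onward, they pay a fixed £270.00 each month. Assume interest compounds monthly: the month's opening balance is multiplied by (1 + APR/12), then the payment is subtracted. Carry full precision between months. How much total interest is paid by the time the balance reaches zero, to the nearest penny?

£5,213.92

Promo months 1–3 at r₀ = 4.9%/12 = 0.00408333; months 4+ at r₁ = 29.4%/12 = 0.0245.
After month 3: iterate B ← B·(1+r₀) − £270.00 for 3 months → £7,447.06.
Then at r₁ with £270.00/mo: n₂ = −ln(1 − r₁·B/P)/ln(1+r₁) ≈ 46.53 → 47 more payments.
Total paid = 49·£270.00 + £143.92 = £13,373.92; interest = £13,373.92 − £8,160.00 = £5,213.92.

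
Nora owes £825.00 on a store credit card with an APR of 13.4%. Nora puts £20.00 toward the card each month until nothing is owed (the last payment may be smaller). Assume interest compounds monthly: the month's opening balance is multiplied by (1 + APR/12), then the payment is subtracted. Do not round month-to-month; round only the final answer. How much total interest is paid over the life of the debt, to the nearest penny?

£286.88

Monthly rate r = 13.4%/12 = 1.11667% = 0.0111667.
Payoff takes n = ⌈−ln(1 − rB₀/P)/ln(1+r)⌉ = ⌈55.593⌉ = 56 payments; the last is £11.88.
Total paid = 55·£20.00 + £11.88 = £1,111.88.
Total interest = total paid − principal = £1,111.88 − £825.00 = £286.88.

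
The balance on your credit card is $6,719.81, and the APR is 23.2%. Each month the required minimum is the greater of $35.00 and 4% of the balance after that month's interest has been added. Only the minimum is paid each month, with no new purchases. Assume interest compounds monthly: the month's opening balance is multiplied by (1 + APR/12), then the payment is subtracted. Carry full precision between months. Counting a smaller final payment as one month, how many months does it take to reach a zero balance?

Monthly rate r = 23.2%/12 = 1.93333% = 0.0193333.
While 4% of the post-interest balance exceeds $35.00, each month B ← (B·(1+r))·(1 − 0.04), i.e. B shrinks by the factor (1+r)·0.96 = 0.97856.
This holds for months 1–95. Entering month 96 the balance is $857.36; 4% of the post-interest balance is now below $35.00, so the flat $35.00 minimum applies from here.
From month 96 a fixed $35.00 at rate r clears $857.36 in 34 more payments. Total: 95 + 34 = 129 months.

129 months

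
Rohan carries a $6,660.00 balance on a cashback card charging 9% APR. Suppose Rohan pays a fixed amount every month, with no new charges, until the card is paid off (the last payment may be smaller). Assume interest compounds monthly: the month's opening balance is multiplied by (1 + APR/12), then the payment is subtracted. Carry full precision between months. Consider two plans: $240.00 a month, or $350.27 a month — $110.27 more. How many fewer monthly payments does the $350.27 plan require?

Monthly rate r = 9%/12 = 0.75% = 0.0075.
At $240.00/mo: n = ⌈−ln(1 − rB₀/P)/ln(1+r)⌉ = 32 payments (last $55.38); total interest = total paid − $6,660.00 = $835.38.
At $350.27/mo: 21 payments (last $207.30); total interest $552.70.
Payments saved = 32 − 21 = 11.

11 fewer payments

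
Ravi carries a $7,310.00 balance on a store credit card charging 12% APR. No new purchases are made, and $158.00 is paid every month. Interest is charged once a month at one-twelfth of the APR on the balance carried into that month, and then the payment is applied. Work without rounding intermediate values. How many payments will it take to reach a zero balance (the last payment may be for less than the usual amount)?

63 months

Monthly rate r = 12%/12 = 1% = 0.01.
Recurrence: B ← B·(1+r) − $158.00.
Month 1: interest $73.10; balance after payment $7,225.10.
Month 2: interest $72.25; balance after payment $7,139.35.
Closed form: n = −ln(1 − rB₀/P)/ln(1+r) = −ln(0.53734)/ln(1.01) ≈ 62.422, so the balance reaches zero during payment 63.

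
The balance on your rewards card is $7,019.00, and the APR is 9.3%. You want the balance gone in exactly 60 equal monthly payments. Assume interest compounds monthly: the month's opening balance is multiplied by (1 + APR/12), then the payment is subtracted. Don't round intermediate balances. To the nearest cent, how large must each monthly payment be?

Monthly rate r = 9.3%/12 = 0.775% = 0.00775.
Level-payment amortization: P = B₀·r / (1 − (1+r)^(−n)) = 7019.00·0.00775 / (1 − 1.00775^(−60)).
Denominator 1 − (1+r)^(−60) = 0.370737878.
P = 54.3973 / 0.370737878 ≈ 146.73.

$146.73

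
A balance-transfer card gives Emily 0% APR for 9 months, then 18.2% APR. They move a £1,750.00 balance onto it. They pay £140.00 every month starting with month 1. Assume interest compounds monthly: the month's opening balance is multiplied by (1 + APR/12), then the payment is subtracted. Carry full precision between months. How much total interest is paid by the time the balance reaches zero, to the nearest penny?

£17.54

Promo months 1–9 at r₀ = 0%/12 = 0; months 10+ at r₁ = 18.2%/12 = 0.0151667.
After month 9 (no interest yet): B = £1,750.00 − 9·£140.00 = £490.00.
Then at r₁ with £140.00/mo: n₂ = −ln(1 − r₁·B/P)/ln(1+r₁) ≈ 3.62 → 4 more payments.
Total paid = 12·£140.00 + £87.54 = £1,767.54; interest = £1,767.54 − £1,750.00 = £17.54.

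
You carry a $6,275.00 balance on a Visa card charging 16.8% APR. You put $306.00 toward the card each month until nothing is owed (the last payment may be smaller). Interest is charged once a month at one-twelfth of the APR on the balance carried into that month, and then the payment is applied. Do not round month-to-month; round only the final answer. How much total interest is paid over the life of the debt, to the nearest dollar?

Monthly rate r = 16.8%/12 = 1.4% = 0.014.
Payoff takes n = ⌈−ln(1 − rB₀/P)/ln(1+r)⌉ = ⌈24.340⌉ = 25 payments; the last is $104.64.
Total paid = 24·$306.00 + $104.64 = $7,448.64.
Total interest = total paid − principal = $7,448.64 − $6,275.00 = $1,173.64.

$1,174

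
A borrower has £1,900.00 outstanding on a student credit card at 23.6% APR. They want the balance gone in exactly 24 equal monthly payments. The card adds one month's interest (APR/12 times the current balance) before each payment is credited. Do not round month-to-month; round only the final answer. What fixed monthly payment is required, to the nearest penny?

Monthly rate r = 23.6%/12 = 1.96667% = 0.0196667.
Level-payment amortization: P = B₀·r / (1 − (1+r)^(−n)) = 1900.00·0.0196667 / (1 − 1.01967^(−24)).
Denominator 1 − (1+r)^(−24) = 0.373382289.
P = 37.3667 / 0.373382289 ≈ 100.08.

£100.08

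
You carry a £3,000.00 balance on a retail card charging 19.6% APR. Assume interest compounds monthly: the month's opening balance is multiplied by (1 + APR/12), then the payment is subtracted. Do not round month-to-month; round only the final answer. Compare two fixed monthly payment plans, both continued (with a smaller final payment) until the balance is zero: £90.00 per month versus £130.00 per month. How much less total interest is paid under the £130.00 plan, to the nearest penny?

£571.59

Monthly rate r = 19.6%/12 = 1.63333% = 0.0163333.
At £90.00/mo: n = ⌈−ln(1 − rB₀/P)/ln(1+r)⌉ = 49 payments (last £47.80); total interest = total paid − £3,000.00 = £1,367.80.
At £130.00/mo: 30 payments (last £26.21); total interest £796.21.
Interest saved = £1,367.80 − £796.21 = £571.59.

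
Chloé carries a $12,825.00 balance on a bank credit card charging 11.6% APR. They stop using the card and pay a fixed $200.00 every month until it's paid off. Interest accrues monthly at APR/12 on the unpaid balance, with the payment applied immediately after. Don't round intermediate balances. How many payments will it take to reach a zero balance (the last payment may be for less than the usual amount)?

101 months

Monthly rate r = 11.6%/12 = 0.966667% = 0.00966667.
Recurrence: B ← B·(1+r) − $200.00.
Month 1: interest $123.98; balance after payment $12,748.98.
Month 2: interest $123.24; balance after payment $12,672.22.
Closed form: n = −ln(1 − rB₀/P)/ln(1+r) = −ln(0.38012)/ln(1.00967) ≈ 100.544, so the balance reaches zero during payment 101.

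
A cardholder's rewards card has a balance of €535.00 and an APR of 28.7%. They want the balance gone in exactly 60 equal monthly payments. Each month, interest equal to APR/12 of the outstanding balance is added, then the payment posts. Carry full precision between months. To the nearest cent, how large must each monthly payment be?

€16.88

Monthly rate r = 28.7%/12 = 2.39167% = 0.0239167.
Level-payment amortization: P = B₀·r / (1 − (1+r)^(−n)) = 535.00·0.0239167 / (1 − 1.02392^(−60)).
Denominator 1 − (1+r)^(−60) = 0.757828369.
P = 12.7954 / 0.757828369 ≈ 16.88.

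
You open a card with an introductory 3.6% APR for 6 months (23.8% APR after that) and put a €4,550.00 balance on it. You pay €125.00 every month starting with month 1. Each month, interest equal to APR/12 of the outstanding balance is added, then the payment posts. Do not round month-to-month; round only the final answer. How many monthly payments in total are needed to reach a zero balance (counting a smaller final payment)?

Promo months 1–6 at r₀ = 3.6%/12 = 0.003; months 7+ at r₁ = 23.8%/12 = 0.0198333.
After month 6: iterate B ← B·(1+r₀) − €125.00 for 6 months → €3,876.87.
Then at r₁ with €125.00/mo: n₂ = −ln(1 − r₁·B/P)/ln(1+r₁) ≈ 48.62 → 49 more payments.

55 payments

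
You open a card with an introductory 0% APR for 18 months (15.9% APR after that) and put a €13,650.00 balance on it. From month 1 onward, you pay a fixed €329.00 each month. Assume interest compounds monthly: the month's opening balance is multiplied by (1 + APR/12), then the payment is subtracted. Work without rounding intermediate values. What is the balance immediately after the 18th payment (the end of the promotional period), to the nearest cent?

€7,728.00

Promo months 1–18 at r₀ = 0%/12 = 0; months 19+ at r₁ = 15.9%/12 = 0.01325.
After month 18 (no interest yet): B = €13,650.00 − 18·€329.00 = €7,728.00.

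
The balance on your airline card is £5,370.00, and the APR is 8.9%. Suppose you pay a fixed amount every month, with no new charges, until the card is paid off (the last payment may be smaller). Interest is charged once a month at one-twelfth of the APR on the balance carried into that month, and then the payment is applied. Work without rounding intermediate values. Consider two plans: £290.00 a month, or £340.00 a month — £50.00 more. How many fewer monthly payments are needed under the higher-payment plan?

Monthly rate r = 8.9%/12 = 0.741667% = 0.00741667.
At £290.00/mo: n = ⌈−ln(1 − rB₀/P)/ln(1+r)⌉ = 20 payments (last £287.82); total interest = total paid − £5,370.00 = £427.82.
At £340.00/mo: 17 payments (last £292.77); total interest £362.77.
Payments saved = 20 − 17 = 3.

3 fewer payments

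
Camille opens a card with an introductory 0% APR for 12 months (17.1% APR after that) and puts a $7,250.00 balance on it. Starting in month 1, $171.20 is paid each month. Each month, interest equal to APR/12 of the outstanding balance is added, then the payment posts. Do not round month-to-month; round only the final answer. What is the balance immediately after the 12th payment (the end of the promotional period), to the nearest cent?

$5,195.60

Promo months 1–12 at r₀ = 0%/12 = 0; months 13+ at r₁ = 17.1%/12 = 0.01425.
After month 12 (no interest yet): B = $7,250.00 − 12·$171.20 = $5,195.60.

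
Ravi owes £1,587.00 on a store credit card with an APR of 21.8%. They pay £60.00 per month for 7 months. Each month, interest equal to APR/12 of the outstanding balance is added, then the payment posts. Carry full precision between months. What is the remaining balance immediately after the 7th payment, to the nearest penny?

£1,356.56

Monthly rate r = 21.8%/12 = 1.81667% = 0.0181667.
Each month: B ← B·(1+r) − £60.00.
Month 1: interest £28.83; balance after payment £1,555.83.
Month 2: interest £28.26; balance after payment £1,524.09.
Month 3: interest £27.69; balance after payment £1,491.78.
Month 4: interest £27.10; balance after payment £1,458.88.
Month 5: interest £26.50; balance after payment £1,425.39.
Month 6: interest £25.89; balance after payment £1,391.28.
Month 7: interest £25.27; balance after payment £1,356.56.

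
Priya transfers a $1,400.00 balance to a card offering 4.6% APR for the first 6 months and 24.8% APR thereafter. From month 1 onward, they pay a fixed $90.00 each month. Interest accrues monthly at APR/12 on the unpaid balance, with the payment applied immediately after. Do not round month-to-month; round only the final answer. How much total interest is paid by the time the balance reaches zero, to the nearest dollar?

$143

Promo months 1–6 at r₀ = 4.6%/12 = 0.00383333; months 7+ at r₁ = 24.8%/12 = 0.0206667.
After month 6: iterate B ← B·(1+r₀) − $90.00 for 6 months → $887.31.
Then at r₁ with $90.00/mo: n₂ = −ln(1 − r₁·B/P)/ln(1+r₁) ≈ 11.14 → 12 more payments.
Total paid = 17·$90.00 + $12.56 = $1,542.56; interest = $1,542.56 − $1,400.00 = $142.56.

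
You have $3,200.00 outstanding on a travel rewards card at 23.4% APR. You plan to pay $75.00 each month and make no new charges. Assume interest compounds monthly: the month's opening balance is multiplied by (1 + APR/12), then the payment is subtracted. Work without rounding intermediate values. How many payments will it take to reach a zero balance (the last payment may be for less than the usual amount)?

93 payments

Monthly rate r = 23.4%/12 = 1.95% = 0.0195.
Recurrence: B ← B·(1+r) − $75.00.
Month 1: interest $62.40; balance after payment $3,187.40.
Month 2: interest $62.15; balance after payment $3,174.55.
Closed form: n = −ln(1 − rB₀/P)/ln(1+r) = −ln(0.168)/ln(1.0195) ≈ 92.366, so the balance reaches zero during payment 93.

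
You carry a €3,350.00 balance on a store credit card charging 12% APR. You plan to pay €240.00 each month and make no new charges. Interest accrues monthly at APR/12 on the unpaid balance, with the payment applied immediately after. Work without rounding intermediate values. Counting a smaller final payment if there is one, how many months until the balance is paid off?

Monthly rate r = 12%/12 = 1% = 0.01.
Recurrence: B ← B·(1+r) − €240.00.
Month 1: interest €33.50; balance after payment €3,143.50.
Month 2: interest €31.44; balance after payment €2,934.93.
Closed form: n = −ln(1 − rB₀/P)/ln(1+r) = −ln(0.86042)/ln(1.01) ≈ 15.109, so the balance reaches zero during payment 16.

16 months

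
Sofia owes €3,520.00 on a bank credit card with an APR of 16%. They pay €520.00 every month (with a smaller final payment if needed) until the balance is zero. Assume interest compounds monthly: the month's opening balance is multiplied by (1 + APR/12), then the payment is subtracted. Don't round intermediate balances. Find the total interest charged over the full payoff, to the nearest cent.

Monthly rate r = 16%/12 = 1.33333% = 0.0133333.
Payoff takes n = ⌈−ln(1 − rB₀/P)/ln(1+r)⌉ = ⌈7.142⌉ = 8 payments; the last is €74.07.
Total paid = 7·€520.00 + €74.07 = €3,714.07.
Total interest = total paid − principal = €3,714.07 − €3,520.00 = €194.07.

€194.07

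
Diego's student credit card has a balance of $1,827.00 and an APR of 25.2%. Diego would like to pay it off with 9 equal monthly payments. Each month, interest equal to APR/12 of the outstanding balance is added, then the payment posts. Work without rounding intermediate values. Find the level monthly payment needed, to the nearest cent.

$224.91

Monthly rate r = 25.2%/12 = 2.1% = 0.021.
Level-payment amortization: P = B₀·r / (1 − (1+r)^(−n)) = 1827.00·0.021 / (1 − 1.021^(−9)).
Denominator 1 − (1+r)^(−9) = 0.170591807.
P = 38.367 / 0.170591807 ≈ 224.91.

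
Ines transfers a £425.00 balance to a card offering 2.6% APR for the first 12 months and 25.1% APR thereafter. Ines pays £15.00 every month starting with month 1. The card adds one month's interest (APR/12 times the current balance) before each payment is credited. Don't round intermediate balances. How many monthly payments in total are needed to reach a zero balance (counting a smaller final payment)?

34 months

Promo months 1–12 at r₀ = 2.6%/12 = 0.00216667; months 13+ at r₁ = 25.1%/12 = 0.0209167.
After month 12: iterate B ← B·(1+r₀) − £15.00 for 12 months → £254.02.
Then at r₁ with £15.00/mo: n₂ = −ln(1 − r₁·B/P)/ln(1+r₁) ≈ 21.12 → 22 more payments.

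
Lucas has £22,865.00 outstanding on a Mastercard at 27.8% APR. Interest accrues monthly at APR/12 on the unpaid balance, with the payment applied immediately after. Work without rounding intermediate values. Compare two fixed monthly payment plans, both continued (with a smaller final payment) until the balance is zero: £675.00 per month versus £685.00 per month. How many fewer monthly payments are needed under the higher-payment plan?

Monthly rate r = 27.8%/12 = 2.31667% = 0.0231667.
At £675.00/mo: n = ⌈−ln(1 − rB₀/P)/ln(1+r)⌉ = 68 payments (last £44.44); total interest = total paid − £22,865.00 = £22,404.44.
At £685.00/mo: 65 payments (last £549.92); total interest £21,524.92.
Payments saved = 68 − 65 = 3.

3 fewer payments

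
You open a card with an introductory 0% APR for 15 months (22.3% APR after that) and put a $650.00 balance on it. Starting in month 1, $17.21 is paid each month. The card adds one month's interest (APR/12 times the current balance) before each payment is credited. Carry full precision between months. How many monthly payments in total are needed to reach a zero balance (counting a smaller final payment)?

Promo months 1–15 at r₀ = 0%/12 = 0; months 16+ at r₁ = 22.3%/12 = 0.0185833.
After month 15 (no interest yet): B = $650.00 − 15·$17.21 = $391.85.
Then at r₁ with $17.21/mo: n₂ = −ln(1 − r₁·B/P)/ln(1+r₁) ≈ 29.88 → 30 more payments.

45 payments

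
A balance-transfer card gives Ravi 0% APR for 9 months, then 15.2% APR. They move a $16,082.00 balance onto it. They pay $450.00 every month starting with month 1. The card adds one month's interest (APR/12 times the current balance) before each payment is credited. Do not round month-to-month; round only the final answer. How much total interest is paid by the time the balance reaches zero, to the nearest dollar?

Promo months 1–9 at r₀ = 0%/12 = 0; months 10+ at r₁ = 15.2%/12 = 0.0126667.
After month 9 (no interest yet): B = $16,082.00 − 9·$450.00 = $12,032.00.
Then at r₁ with $450.00/mo: n₂ = −ln(1 − r₁·B/P)/ln(1+r₁) ≈ 32.85 → 33 more payments.
Total paid = 41·$450.00 + $383.87 = $18,833.87; interest = $18,833.87 − $16,082.00 = $2,751.87.

$2,752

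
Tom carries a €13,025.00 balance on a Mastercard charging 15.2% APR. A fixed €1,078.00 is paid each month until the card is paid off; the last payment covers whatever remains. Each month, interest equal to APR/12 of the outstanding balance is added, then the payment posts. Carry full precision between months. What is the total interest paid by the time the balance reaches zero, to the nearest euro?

€1,202

Monthly rate r = 15.2%/12 = 1.26667% = 0.0126667.
Payoff takes n = ⌈−ln(1 − rB₀/P)/ln(1+r)⌉ = ⌈13.197⌉ = 14 payments; the last is €213.14.
Total paid = 13·€1,078.00 + €213.14 = €14,227.14.
Total interest = total paid − principal = €14,227.14 − €13,025.00 = €1,202.14.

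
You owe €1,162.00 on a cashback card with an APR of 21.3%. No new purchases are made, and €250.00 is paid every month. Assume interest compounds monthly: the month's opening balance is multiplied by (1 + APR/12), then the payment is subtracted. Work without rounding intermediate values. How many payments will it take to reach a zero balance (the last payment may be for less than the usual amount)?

5 months

Monthly rate r = 21.3%/12 = 1.775% = 0.01775.
Recurrence: B ← B·(1+r) − €250.00.
Month 1: interest €20.63; balance after payment €932.63.
Month 2: interest €16.55; balance after payment €699.18.
Month 3: interest €12.41; balance after payment €461.59.
Month 4: interest €8.19; balance after payment €219.78.
Month 5: interest €3.90; balance after payment €0.00.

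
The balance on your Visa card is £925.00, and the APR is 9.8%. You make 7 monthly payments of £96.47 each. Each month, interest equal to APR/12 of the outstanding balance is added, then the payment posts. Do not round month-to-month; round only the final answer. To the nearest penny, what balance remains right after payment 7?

Monthly rate r = 9.8%/12 = 0.816667% = 0.00816667.
Each month: B ← B·(1+r) − £96.47.
Month 1: interest £7.55; balance after payment £836.08.
Month 2: interest £6.83; balance after payment £746.44.
Month 3: interest £6.10; balance after payment £656.07.
Month 4: interest £5.36; balance after payment £564.96.
Month 5: interest £4.61; balance after payment £473.10.
Month 6: interest £3.86; balance after payment £380.49.
Month 7: interest £3.11; balance after payment £287.13.

£287.13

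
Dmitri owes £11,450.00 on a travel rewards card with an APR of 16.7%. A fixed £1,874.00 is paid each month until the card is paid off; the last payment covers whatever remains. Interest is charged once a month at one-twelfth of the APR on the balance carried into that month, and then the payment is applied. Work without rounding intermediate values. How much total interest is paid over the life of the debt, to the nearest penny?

Monthly rate r = 16.7%/12 = 1.39167% = 0.0139167.
Payoff takes n = ⌈−ln(1 − rB₀/P)/ln(1+r)⌉ = ⌈6.430⌉ = 7 payments; the last is £808.53.
Total paid = 6·£1,874.00 + £808.53 = £12,052.53.
Total interest = total paid − principal = £12,052.53 − £11,450.00 = £602.53.

£602.53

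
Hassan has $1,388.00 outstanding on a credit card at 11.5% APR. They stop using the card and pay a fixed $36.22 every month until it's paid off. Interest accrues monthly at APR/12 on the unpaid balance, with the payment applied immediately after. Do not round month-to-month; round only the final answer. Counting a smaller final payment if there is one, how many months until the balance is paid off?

Monthly rate r = 11.5%/12 = 0.958333% = 0.00958333.
Recurrence: B ← B·(1+r) − $36.22.
Month 1: interest $13.30; balance after payment $1,365.08.
Month 2: interest $13.08; balance after payment $1,341.94.
Closed form: n = −ln(1 − rB₀/P)/ln(1+r) = −ln(0.63275)/ln(1.00958) ≈ 47.986, so the balance reaches zero during payment 48.

48 payments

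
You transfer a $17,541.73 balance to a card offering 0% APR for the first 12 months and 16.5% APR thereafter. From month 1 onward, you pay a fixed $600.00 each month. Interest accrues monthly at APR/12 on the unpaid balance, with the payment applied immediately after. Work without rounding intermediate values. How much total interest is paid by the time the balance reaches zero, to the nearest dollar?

Promo months 1–12 at r₀ = 0%/12 = 0; months 13+ at r₁ = 16.5%/12 = 0.01375.
After month 12 (no interest yet): B = $17,541.73 − 12·$600.00 = $10,341.73.
Then at r₁ with $600.00/mo: n₂ = −ln(1 − r₁·B/P)/ln(1+r₁) ≈ 19.81 → 20 more payments.
Total paid = 31·$600.00 + $485.00 = $19,085.00; interest = $19,085.00 − $17,541.73 = $1,543.27.

$1,543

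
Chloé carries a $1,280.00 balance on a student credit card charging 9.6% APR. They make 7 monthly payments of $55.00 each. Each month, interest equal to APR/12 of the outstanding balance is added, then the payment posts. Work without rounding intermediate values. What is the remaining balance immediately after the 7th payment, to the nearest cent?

$959.06

Monthly rate r = 9.6%/12 = 0.8% = 0.008.
Each month: B ← B·(1+r) − $55.00.
Month 1: interest $10.24; balance after payment $1,235.24.
Month 2: interest $9.88; balance after payment $1,190.12.
Month 3: interest $9.52; balance after payment $1,144.64.
Month 4: interest $9.16; balance after payment $1,098.80.
Month 5: interest $8.79; balance after payment $1,052.59.
Month 6: interest $8.42; balance after payment $1,006.01.
Month 7: interest $8.05; balance after payment $959.06.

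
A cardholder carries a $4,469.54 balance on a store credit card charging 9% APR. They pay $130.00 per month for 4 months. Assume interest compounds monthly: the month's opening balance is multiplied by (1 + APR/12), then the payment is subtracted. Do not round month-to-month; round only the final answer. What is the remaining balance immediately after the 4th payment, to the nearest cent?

Monthly rate r = 9%/12 = 0.75% = 0.0075.
Each month: B ← B·(1+r) − $130.00.
Month 1: interest $33.52; balance after payment $4,373.06.
Month 2: interest $32.80; balance after payment $4,275.86.
Month 3: interest $32.07; balance after payment $4,177.93.
Month 4: interest $31.33; balance after payment $4,079.26.

$4,079.26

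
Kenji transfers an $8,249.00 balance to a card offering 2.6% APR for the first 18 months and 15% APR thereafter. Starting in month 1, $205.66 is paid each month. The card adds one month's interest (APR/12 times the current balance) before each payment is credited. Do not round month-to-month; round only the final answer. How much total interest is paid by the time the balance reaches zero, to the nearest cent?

$1,172.17

Promo months 1–18 at r₀ = 2.6%/12 = 0.00216667; months 19+ at r₁ = 15%/12 = 0.0125.
After month 18: iterate B ← B·(1+r₀) − $205.66 for 18 months → $4,805.85.
Then at r₁ with $205.66/mo: n₂ = −ln(1 − r₁·B/P)/ln(1+r₁) ≈ 27.81 → 28 more payments.
Total paid = 45·$205.66 + $166.47 = $9,421.17; interest = $9,421.17 − $8,249.00 = $1,172.17.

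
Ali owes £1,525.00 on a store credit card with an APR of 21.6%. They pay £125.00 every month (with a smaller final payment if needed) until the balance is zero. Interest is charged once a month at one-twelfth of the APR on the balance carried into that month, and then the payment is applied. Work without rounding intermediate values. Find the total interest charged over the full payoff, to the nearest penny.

Monthly rate r = 21.6%/12 = 1.8% = 0.018.
Payoff takes n = ⌈−ln(1 − rB₀/P)/ln(1+r)⌉ = ⌈13.899⌉ = 14 payments; the last is £112.42.
Total paid = 13·£125.00 + £112.42 = £1,737.42.
Total interest = total paid − principal = £1,737.42 − £1,525.00 = £212.42.

£212.42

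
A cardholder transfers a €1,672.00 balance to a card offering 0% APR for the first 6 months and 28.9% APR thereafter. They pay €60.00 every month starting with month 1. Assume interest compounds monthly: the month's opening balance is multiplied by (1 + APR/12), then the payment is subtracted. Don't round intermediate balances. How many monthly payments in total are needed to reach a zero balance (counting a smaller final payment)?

Promo months 1–6 at r₀ = 0%/12 = 0; months 7+ at r₁ = 28.9%/12 = 0.0240833.
After month 6 (no interest yet): B = €1,672.00 − 6·€60.00 = €1,312.00.
Then at r₁ with €60.00/mo: n₂ = −ln(1 − r₁·B/P)/ln(1+r₁) ≈ 31.43 → 32 more payments.

38 months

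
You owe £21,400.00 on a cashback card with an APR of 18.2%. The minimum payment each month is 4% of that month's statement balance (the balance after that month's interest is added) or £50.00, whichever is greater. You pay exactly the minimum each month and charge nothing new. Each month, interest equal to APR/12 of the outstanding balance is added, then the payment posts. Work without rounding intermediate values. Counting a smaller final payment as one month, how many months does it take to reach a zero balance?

Monthly rate r = 18.2%/12 = 1.51667% = 0.0151667.
While 4% of the post-interest balance exceeds £50.00, each month B ← (B·(1+r))·(1 − 0.04), i.e. B shrinks by the factor (1+r)·0.96 = 0.97456.
This holds for months 1–111. Entering month 112 the balance is £1,225.09; 4% of the post-interest balance is now below £50.00, so the flat £50.00 minimum applies from here.
From month 112 a fixed £50.00 at rate r clears £1,225.09 in 31 more payments. Total: 111 + 31 = 142 months.

142 months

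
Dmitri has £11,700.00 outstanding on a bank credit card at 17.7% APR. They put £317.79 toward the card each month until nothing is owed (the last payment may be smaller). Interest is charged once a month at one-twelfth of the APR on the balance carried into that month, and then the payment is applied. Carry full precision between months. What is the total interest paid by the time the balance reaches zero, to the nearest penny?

£5,298.30

Monthly rate r = 17.7%/12 = 1.475% = 0.01475.
Payoff takes n = ⌈−ln(1 − rB₀/P)/ln(1+r)⌉ = ⌈53.487⌉ = 54 payments; the last is £155.43.
Total paid = 53·£317.79 + £155.43 = £16,998.30.
Total interest = total paid − principal = £16,998.30 − £11,700.00 = £5,298.30.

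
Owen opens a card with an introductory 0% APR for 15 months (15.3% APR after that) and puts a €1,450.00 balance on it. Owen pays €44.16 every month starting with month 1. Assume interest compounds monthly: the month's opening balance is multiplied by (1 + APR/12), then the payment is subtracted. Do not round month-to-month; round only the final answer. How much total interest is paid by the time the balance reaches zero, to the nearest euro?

Promo months 1–15 at r₀ = 0%/12 = 0; months 16+ at r₁ = 15.3%/12 = 0.01275.
After month 15 (no interest yet): B = €1,450.00 − 15·€44.16 = €787.60.
Then at r₁ with €44.16/mo: n₂ = −ln(1 − r₁·B/P)/ln(1+r₁) ≈ 20.36 → 21 more payments.
Total paid = 35·€44.16 + €16.11 = €1,561.71; interest = €1,561.71 − €1,450.00 = €111.71.

€112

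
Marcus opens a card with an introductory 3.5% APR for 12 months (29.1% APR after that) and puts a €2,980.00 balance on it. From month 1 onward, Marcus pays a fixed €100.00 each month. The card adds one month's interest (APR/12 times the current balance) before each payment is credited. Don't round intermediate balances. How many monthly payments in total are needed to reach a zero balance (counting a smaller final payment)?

38 months

Promo months 1–12 at r₀ = 3.5%/12 = 0.00291667; months 13+ at r₁ = 29.1%/12 = 0.02425.
After month 12: iterate B ← B·(1+r₀) − €100.00 for 12 months → €1,866.55.
Then at r₁ with €100.00/mo: n₂ = −ln(1 − r₁·B/P)/ln(1+r₁) ≈ 25.15 → 26 more payments.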